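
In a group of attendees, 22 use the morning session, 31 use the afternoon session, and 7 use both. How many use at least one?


|A ∪ B| = |A| + |B| - |A ∩ B|
= 22 + 31 - 7
= 46

|A ∪ B| = 46


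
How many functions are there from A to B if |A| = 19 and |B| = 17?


Each of |A| = 19 inputs maps to any of |B| = 17 outputs.
# functions = |B|^|A| = 17^19
= 239072435685151324847153

Number of functions = 239072435685151324847153


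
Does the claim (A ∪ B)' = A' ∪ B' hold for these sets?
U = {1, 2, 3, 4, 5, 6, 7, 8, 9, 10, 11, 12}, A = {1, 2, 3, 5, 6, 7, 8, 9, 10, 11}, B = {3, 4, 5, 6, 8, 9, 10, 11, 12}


LHS: A ∪ B = {1, 2, 3, 4, 5, 6, 7, 8, 9, 10, 11, 12}
(A ∪ B)' = U \ (A ∪ B) = ∅
A' = {4, 12}, B' = {1, 2, 7}
Claimed RHS: A' ∪ B' = {1, 2, 4, 7, 12}
Identity is INVALID: LHS = ∅ but the RHS claimed here equals {1, 2, 4, 7, 12}. The correct form is (A ∪ B)' = A' ∩ B'.

Identity is invalid: (A ∪ B)' = ∅ but A' ∪ B' = {1, 2, 4, 7, 12}. The correct De Morgan law is (A ∪ B)' = A' ∩ B'.


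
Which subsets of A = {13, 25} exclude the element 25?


A subset of A that omits 25 is a subset of A \ {25}, so there are 2^(n-1) = 2^1 = 2 of them.
Subsets excluding 25: ∅, {13}

Subsets excluding 25 (2 total): ∅, {13}


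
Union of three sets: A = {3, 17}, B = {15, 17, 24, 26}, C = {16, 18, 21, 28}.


A ∪ B = {3, 15, 17, 24, 26}
(A ∪ B) ∪ C = {3, 15, 16, 17, 18, 21, 24, 26, 28}

A ∪ B ∪ C = {3, 15, 16, 17, 18, 21, 24, 26, 28}


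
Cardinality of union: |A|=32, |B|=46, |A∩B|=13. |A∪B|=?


|A ∪ B| = |A| + |B| - |A ∩ B|
= 32 + 46 - 13
= 65

|A ∪ B| = 65


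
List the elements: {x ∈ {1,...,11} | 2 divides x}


Checking each candidate:
Condition: multiples of 2 in {1,...,11}
Result = {2, 4, 6, 8, 10}

{2, 4, 6, 8, 10}


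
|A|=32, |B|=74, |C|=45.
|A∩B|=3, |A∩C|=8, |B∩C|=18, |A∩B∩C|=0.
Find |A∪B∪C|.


|A∪B∪C| = |A|+|B|+|C| - |A∩B|-|A∩C|-|B∩C| + |A∩B∩C|
= 32+74+45 - 3-8-18 + 0
= 151 - 29 + 0
= 122

|A ∪ B ∪ C| = 122


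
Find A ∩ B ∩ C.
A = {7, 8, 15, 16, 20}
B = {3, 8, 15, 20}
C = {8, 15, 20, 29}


A ∩ B = {8, 15, 20}
(A ∩ B) ∩ C = {8, 15, 20}

A ∩ B ∩ C = {8, 15, 20}


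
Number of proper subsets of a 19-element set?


Total subsets = 2^n = 2^19 = 524288
Proper subsets exclude the set itself: 2^n - 1
= 524288 - 1
= 524287

Number of proper subsets = 524287


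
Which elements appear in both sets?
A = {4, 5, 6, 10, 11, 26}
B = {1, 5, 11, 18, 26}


A ∩ B = elements in both A and B
A = {4, 5, 6, 10, 11, 26}
B = {1, 5, 11, 18, 26}
A ∩ B = {5, 11, 26}

A ∩ B = {5, 11, 26}


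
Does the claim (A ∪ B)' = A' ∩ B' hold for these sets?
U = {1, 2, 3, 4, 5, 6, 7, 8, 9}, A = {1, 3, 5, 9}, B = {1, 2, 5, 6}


LHS: A ∪ B = {1, 2, 3, 5, 6, 9}
(A ∪ B)' = U \ (A ∪ B) = {4, 7, 8}
A' = {2, 4, 6, 7, 8}, B' = {3, 4, 7, 8, 9}
Claimed RHS: A' ∩ B' = {4, 7, 8}
Identity is VALID: LHS = RHS = {4, 7, 8} ✓

Identity is valid. (A ∪ B)' = A' ∩ B' = {4, 7, 8}


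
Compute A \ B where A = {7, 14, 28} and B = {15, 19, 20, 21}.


A \ B = elements in A but not in B
A = {7, 14, 28}
B = {15, 19, 20, 21}
Remove from A any elements in B
A \ B = {7, 14, 28}

A \ B = {7, 14, 28}


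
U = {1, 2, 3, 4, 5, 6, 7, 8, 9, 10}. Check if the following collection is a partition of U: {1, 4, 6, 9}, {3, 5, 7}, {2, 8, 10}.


A partition requires: (1) non-empty parts, (2) pairwise disjoint, (3) union = U
Parts: {1, 4, 6, 9}, {3, 5, 7}, {2, 8, 10}
Union of parts: {1, 2, 3, 4, 5, 6, 7, 8, 9, 10}
U = {1, 2, 3, 4, 5, 6, 7, 8, 9, 10}
All non-empty? True
Pairwise disjoint? True
Covers U? True

Yes, valid partition


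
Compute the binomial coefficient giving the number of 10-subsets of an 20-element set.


C(n,k) = n! / (k!(n-k)!)
C(20,10) = 20! / (10!10!)
= 184756

C(20,10) = 184756


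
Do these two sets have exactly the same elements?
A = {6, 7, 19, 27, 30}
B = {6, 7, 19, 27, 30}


Two sets are equal iff they have exactly the same elements.
A = {6, 7, 19, 27, 30}
B = {6, 7, 19, 27, 30}
Same elements → A = B

Yes, A = B


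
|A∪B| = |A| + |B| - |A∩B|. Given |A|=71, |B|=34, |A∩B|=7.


|A ∪ B| = |A| + |B| - |A ∩ B|
= 71 + 34 - 7
= 98

|A ∪ B| = 98


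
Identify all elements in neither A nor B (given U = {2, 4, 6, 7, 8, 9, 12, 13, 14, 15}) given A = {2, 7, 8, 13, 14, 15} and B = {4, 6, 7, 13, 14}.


A = {2, 7, 8, 13, 14, 15}
B = {4, 6, 7, 13, 14}
Region: in neither A nor B (given U = {2, 4, 6, 7, 8, 9, 12, 13, 14, 15})
Elements: {9, 12}

Elements in neither A nor B (given U = {2, 4, 6, 7, 8, 9, 12, 13, 14, 15}): {9, 12}


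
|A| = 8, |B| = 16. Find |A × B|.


|A × B| = |A| × |B|
= 8 × 16
= 128

|A × B| = 128


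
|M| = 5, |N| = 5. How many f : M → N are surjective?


n = |M| = 5, k = |N| = 5. Surjections via inclusion-exclusion:
S(n,k) = Σ(-1)^i × C(k,i) × (k-i)^n, i=0 to k
i=0: (-1)^0×C(5,0)×5^5 = 3125
i=1: (-1)^1×C(5,1)×4^5 = -5120
i=2: (-1)^2×C(5,2)×3^5 = 2430
i=3: (-1)^3×C(5,3)×2^5 = -320
i=4: (-1)^4×C(5,4)×1^5 = 5
i=5: (-1)^5×C(5,5)×0^5 = 0
Total = 120

Number of surjections = 120


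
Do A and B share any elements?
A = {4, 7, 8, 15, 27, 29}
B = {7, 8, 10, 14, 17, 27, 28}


Disjoint means A ∩ B = ∅.
A ∩ B = {7, 8, 27}
A ∩ B ≠ ∅, so A and B are NOT disjoint.

Yes — A and B share the element(s) of A ∩ B = {7, 8, 27}, so they are not disjoint


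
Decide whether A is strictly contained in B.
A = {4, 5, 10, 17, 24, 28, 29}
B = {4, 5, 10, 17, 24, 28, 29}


A ⊂ B requires: A ⊆ B AND A ≠ B.
A ⊆ B? Yes
A = B? Yes
A = B, so A is not a PROPER subset.

No, A is not a proper subset of B


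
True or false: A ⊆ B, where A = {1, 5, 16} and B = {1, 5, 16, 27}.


A ⊆ B means every element of A is in B.
All elements of A are in B.
So A ⊆ B.

Yes, A ⊆ B


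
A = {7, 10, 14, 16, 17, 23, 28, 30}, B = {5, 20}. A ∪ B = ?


A ∪ B = all elements in A or B (or both)
A = {7, 10, 14, 16, 17, 23, 28, 30}
B = {5, 20}
A ∪ B = {5, 7, 10, 14, 16, 17, 20, 23, 28, 30}

A ∪ B = {5, 7, 10, 14, 16, 17, 20, 23, 28, 30}


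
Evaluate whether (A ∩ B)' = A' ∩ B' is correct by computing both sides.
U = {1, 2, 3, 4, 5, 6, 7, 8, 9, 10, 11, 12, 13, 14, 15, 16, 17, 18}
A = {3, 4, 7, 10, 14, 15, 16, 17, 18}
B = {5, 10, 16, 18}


LHS: A ∩ B = {10, 16, 18}
(A ∩ B)' = U \ (A ∩ B) = {1, 2, 3, 4, 5, 6, 7, 8, 9, 11, 12, 13, 14, 15, 17}
A' = {1, 2, 5, 6, 8, 9, 11, 12, 13}, B' = {1, 2, 3, 4, 6, 7, 8, 9, 11, 12, 13, 14, 15, 17}
Claimed RHS: A' ∩ B' = {1, 2, 6, 8, 9, 11, 12, 13}
Identity is INVALID: LHS = {1, 2, 3, 4, 5, 6, 7, 8, 9, 11, 12, 13, 14, 15, 17} but the RHS claimed here equals {1, 2, 6, 8, 9, 11, 12, 13}. The correct form is (A ∩ B)' = A' ∪ B'.

Identity is invalid: (A ∩ B)' = {1, 2, 3, 4, 5, 6, 7, 8, 9, 11, 12, 13, 14, 15, 17} but A' ∩ B' = {1, 2, 6, 8, 9, 11, 12, 13}. The correct De Morgan law is (A ∩ B)' = A' ∪ B'.


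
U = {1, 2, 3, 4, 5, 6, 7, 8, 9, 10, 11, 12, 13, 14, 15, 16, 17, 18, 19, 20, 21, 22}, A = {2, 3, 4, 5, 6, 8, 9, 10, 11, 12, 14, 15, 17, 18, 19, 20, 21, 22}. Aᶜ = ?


Aᶜ = U \ A = elements in U but not in A
U = {1, 2, 3, 4, 5, 6, 7, 8, 9, 10, 11, 12, 13, 14, 15, 16, 17, 18, 19, 20, 21, 22}
A = {2, 3, 4, 5, 6, 8, 9, 10, 11, 12, 14, 15, 17, 18, 19, 20, 21, 22}
Aᶜ = {1, 7, 13, 16}

Aᶜ = {1, 7, 13, 16}


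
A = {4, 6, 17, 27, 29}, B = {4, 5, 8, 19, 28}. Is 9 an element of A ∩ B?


A = {4, 6, 17, 27, 29}, B = {4, 5, 8, 19, 28}
A ∩ B = elements in both A and B
A ∩ B = {4}
Checking if 9 ∈ A ∩ B
9 is not in A ∩ B → False

9 ∉ A ∩ B


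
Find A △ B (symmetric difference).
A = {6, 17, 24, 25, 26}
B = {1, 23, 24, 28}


A △ B = (A \ B) ∪ (B \ A) = elements in exactly one of A or B
A \ B = {6, 17, 25, 26}
B \ A = {1, 23, 28}
A △ B = {1, 6, 17, 23, 25, 26, 28}

A △ B = {1, 6, 17, 23, 25, 26, 28}


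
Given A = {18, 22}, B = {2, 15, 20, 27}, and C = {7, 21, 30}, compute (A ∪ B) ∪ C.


A ∪ B = {2, 15, 18, 20, 22, 27}
(A ∪ B) ∪ C = {2, 7, 15, 18, 20, 21, 22, 27, 30}

A ∪ B ∪ C = {2, 7, 15, 18, 20, 21, 22, 27, 30}


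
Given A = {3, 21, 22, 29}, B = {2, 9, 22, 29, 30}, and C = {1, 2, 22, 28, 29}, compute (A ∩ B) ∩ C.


A ∩ B = {22, 29}
(A ∩ B) ∩ C = {22, 29}

A ∩ B ∩ C = {22, 29}


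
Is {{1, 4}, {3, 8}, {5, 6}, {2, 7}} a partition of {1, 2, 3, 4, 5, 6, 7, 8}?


A partition requires: (1) non-empty parts, (2) pairwise disjoint, (3) union = U
Parts: {1, 4}, {3, 8}, {5, 6}, {2, 7}
Union of parts: {1, 2, 3, 4, 5, 6, 7, 8}
U = {1, 2, 3, 4, 5, 6, 7, 8}
All non-empty? True
Pairwise disjoint? True
Covers U? True

Yes, valid partition


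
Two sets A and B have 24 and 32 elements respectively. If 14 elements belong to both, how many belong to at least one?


|A ∪ B| = |A| + |B| - |A ∩ B|
= 24 + 32 - 14
= 42

|A ∪ B| = 42


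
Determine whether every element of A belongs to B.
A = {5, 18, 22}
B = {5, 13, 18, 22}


A ⊆ B means every element of A is in B.
All elements of A are in B.
So A ⊆ B.

Yes, A ⊆ B


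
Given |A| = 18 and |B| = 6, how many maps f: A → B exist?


Each of |A| = 18 inputs maps to any of |B| = 6 outputs.
# functions = |B|^|A| = 6^18
= 101559956668416

Number of functions = 101559956668416


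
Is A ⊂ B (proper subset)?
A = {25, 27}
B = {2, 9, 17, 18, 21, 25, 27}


A ⊂ B requires: A ⊆ B AND A ≠ B.
A ⊆ B? Yes
A = B? No
A ⊂ B: Yes (A is a proper subset of B)

Yes, A ⊂ B


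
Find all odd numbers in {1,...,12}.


Checking each candidate:
Condition: odd numbers in {1,...,12}
Result = {1, 3, 5, 7, 9, 11}

{1, 3, 5, 7, 9, 11}


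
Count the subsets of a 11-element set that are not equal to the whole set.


Total subsets = 2^n = 2^11 = 2048
Proper subsets exclude the set itself: 2^n - 1
= 2048 - 1
= 2047

Number of proper subsets = 2047


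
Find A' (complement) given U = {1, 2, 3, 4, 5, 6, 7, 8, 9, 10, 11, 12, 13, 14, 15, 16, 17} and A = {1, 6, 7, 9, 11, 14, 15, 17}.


Aᶜ = U \ A = elements in U but not in A
U = {1, 2, 3, 4, 5, 6, 7, 8, 9, 10, 11, 12, 13, 14, 15, 16, 17}
A = {1, 6, 7, 9, 11, 14, 15, 17}
Aᶜ = {2, 3, 4, 5, 8, 10, 12, 13, 16}

Aᶜ = {2, 3, 4, 5, 8, 10, 12, 13, 16}


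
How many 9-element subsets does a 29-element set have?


C(n,k) = n! / (k!(n-k)!)
C(29,9) = 29! / (9!20!)
= 10015005

C(29,9) = 10015005


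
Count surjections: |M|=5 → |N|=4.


n = |M| = 5, k = |N| = 4. Surjections via inclusion-exclusion:
S(n,k) = Σ(-1)^i × C(k,i) × (k-i)^n, i=0 to k
i=0: (-1)^0×C(4,0)×4^5 = 1024
i=1: (-1)^1×C(4,1)×3^5 = -972
i=2: (-1)^2×C(4,2)×2^5 = 192
i=3: (-1)^3×C(4,3)×1^5 = -4
i=4: (-1)^4×C(4,4)×0^5 = 0
Total = 240

Number of surjections = 240


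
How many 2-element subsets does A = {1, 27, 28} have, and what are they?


|A| = 3, so A has C(3,2) = 3 subsets of size 2.
Enumerate by choosing 2 elements from A at a time:
{1, 27}, {1, 28}, {27, 28}

2-element subsets (3 total): {1, 27}, {1, 28}, {27, 28}


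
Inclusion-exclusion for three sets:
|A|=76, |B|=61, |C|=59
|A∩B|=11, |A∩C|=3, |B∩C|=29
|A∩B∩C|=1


|A∪B∪C| = |A|+|B|+|C| - |A∩B|-|A∩C|-|B∩C| + |A∩B∩C|
= 76+61+59 - 11-3-29 + 1
= 196 - 43 + 1
= 154

|A ∪ B ∪ C| = 154


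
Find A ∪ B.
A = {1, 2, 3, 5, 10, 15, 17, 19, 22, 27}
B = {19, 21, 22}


A ∪ B = all elements in A or B (or both)
A = {1, 2, 3, 5, 10, 15, 17, 19, 22, 27}
B = {19, 21, 22}
A ∪ B = {1, 2, 3, 5, 10, 15, 17, 19, 21, 22, 27}

A ∪ B = {1, 2, 3, 5, 10, 15, 17, 19, 21, 22, 27}


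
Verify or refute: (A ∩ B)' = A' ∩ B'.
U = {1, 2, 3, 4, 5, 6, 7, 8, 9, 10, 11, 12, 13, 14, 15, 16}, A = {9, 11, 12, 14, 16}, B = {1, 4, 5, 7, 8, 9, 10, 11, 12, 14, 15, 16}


LHS: A ∩ B = {9, 11, 12, 14, 16}
(A ∩ B)' = U \ (A ∩ B) = {1, 2, 3, 4, 5, 6, 7, 8, 10, 13, 15}
A' = {1, 2, 3, 4, 5, 6, 7, 8, 10, 13, 15}, B' = {2, 3, 6, 13}
Claimed RHS: A' ∩ B' = {2, 3, 6, 13}
Identity is INVALID: LHS = {1, 2, 3, 4, 5, 6, 7, 8, 10, 13, 15} but the RHS claimed here equals {2, 3, 6, 13}. The correct form is (A ∩ B)' = A' ∪ B'.

Identity is invalid: (A ∩ B)' = {1, 2, 3, 4, 5, 6, 7, 8, 10, 13, 15} but A' ∩ B' = {2, 3, 6, 13}. The correct De Morgan law is (A ∩ B)' = A' ∪ B'.


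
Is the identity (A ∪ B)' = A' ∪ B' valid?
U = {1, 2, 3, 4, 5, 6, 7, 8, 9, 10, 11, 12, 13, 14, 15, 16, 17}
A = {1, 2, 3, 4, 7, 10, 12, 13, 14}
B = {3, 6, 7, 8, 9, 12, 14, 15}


LHS: A ∪ B = {1, 2, 3, 4, 6, 7, 8, 9, 10, 12, 13, 14, 15}
(A ∪ B)' = U \ (A ∪ B) = {5, 11, 16, 17}
A' = {5, 6, 8, 9, 11, 15, 16, 17}, B' = {1, 2, 4, 5, 10, 11, 13, 16, 17}
Claimed RHS: A' ∪ B' = {1, 2, 4, 5, 6, 8, 9, 10, 11, 13, 15, 16, 17}
Identity is INVALID: LHS = {5, 11, 16, 17} but the RHS claimed here equals {1, 2, 4, 5, 6, 8, 9, 10, 11, 13, 15, 16, 17}. The correct form is (A ∪ B)' = A' ∩ B'.

Identity is invalid: (A ∪ B)' = {5, 11, 16, 17} but A' ∪ B' = {1, 2, 4, 5, 6, 8, 9, 10, 11, 13, 15, 16, 17}. The correct De Morgan law is (A ∪ B)' = A' ∩ B'.


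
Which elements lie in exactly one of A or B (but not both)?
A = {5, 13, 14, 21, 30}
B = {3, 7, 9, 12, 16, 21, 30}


A △ B = (A \ B) ∪ (B \ A) = elements in exactly one of A or B
A \ B = {5, 13, 14}
B \ A = {3, 7, 9, 12, 16}
A △ B = {3, 5, 7, 9, 12, 13, 14, 16}

A △ B = {3, 5, 7, 9, 12, 13, 14, 16}


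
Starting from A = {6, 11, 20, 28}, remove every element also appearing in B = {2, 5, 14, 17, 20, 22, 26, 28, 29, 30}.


A \ B = elements in A but not in B
A = {6, 11, 20, 28}
B = {2, 5, 14, 17, 20, 22, 26, 28, 29, 30}
Remove from A any elements in B
A \ B = {6, 11}

A \ B = {6, 11}


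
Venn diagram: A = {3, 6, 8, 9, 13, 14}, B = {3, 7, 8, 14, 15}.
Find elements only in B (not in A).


A = {3, 6, 8, 9, 13, 14}
B = {3, 7, 8, 14, 15}
Region: only in B (not in A)
Elements: {7, 15}

Elements only in B (not in A): {7, 15}


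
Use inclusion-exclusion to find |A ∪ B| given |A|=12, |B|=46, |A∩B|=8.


|A ∪ B| = |A| + |B| - |A ∩ B|
= 12 + 46 - 8
= 50

|A ∪ B| = 50


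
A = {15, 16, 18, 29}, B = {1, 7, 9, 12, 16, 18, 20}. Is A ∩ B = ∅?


Disjoint means A ∩ B = ∅.
A ∩ B = {16, 18}
A ∩ B ≠ ∅, so A and B are NOT disjoint.

No, A and B are not disjoint (A ∩ B = {16, 18})


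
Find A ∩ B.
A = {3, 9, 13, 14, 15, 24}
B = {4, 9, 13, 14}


A ∩ B = elements in both A and B
A = {3, 9, 13, 14, 15, 24}
B = {4, 9, 13, 14}
A ∩ B = {9, 13, 14}

A ∩ B = {9, 13, 14}


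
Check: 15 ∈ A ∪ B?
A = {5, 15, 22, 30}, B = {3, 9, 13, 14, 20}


A = {5, 15, 22, 30}, B = {3, 9, 13, 14, 20}
A ∪ B = all elements in A or B
A ∪ B = {3, 5, 9, 13, 14, 15, 20, 22, 30}
Checking if 15 ∈ A ∪ B
15 is in A ∪ B → True

15 ∈ A ∪ B


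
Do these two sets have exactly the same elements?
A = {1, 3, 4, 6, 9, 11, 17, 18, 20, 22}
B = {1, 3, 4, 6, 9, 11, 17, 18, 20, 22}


Two sets are equal iff they have exactly the same elements.
A = {1, 3, 4, 6, 9, 11, 17, 18, 20, 22}
B = {1, 3, 4, 6, 9, 11, 17, 18, 20, 22}
Same elements → A = B

Yes, A = B


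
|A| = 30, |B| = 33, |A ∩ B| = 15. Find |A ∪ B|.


|A ∪ B| = |A| + |B| - |A ∩ B|
= 30 + 33 - 15
= 48

|A ∪ B| = 48


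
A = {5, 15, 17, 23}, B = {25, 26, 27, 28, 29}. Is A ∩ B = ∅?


Disjoint means A ∩ B = ∅.
A ∩ B = ∅
A ∩ B = ∅, so A and B are disjoint.

Yes, A and B are disjoint


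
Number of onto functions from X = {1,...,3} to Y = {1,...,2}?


n = |X| = 3, k = |Y| = 2. Surjections via inclusion-exclusion:
S(n,k) = Σ(-1)^i × C(k,i) × (k-i)^n, i=0 to k
i=0: (-1)^0×C(2,0)×2^3 = 8
i=1: (-1)^1×C(2,1)×1^3 = -2
i=2: (-1)^2×C(2,2)×0^3 = 0
Total = 6

Number of surjections = 6


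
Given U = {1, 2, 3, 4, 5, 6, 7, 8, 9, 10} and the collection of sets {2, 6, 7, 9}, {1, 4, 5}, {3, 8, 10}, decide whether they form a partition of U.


A partition requires: (1) non-empty parts, (2) pairwise disjoint, (3) union = U
Parts: {2, 6, 7, 9}, {1, 4, 5}, {3, 8, 10}
Union of parts: {1, 2, 3, 4, 5, 6, 7, 8, 9, 10}
U = {1, 2, 3, 4, 5, 6, 7, 8, 9, 10}
All non-empty? True
Pairwise disjoint? True
Covers U? True

Yes, valid partition


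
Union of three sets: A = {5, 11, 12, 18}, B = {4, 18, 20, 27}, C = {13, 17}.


A ∪ B = {4, 5, 11, 12, 18, 20, 27}
(A ∪ B) ∪ C = {4, 5, 11, 12, 13, 17, 18, 20, 27}

A ∪ B ∪ C = {4, 5, 11, 12, 13, 17, 18, 20, 27}


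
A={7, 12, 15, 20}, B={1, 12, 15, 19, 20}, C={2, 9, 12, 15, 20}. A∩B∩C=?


A ∩ B = {12, 15, 20}
(A ∩ B) ∩ C = {12, 15, 20}

A ∩ B ∩ C = {12, 15, 20}


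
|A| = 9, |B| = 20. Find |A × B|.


|A × B| = |A| × |B|
= 9 × 20
= 180

|A × B| = 180


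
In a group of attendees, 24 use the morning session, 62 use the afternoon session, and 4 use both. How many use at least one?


|A ∪ B| = |A| + |B| - |A ∩ B|
= 24 + 62 - 4
= 82

|A ∪ B| = 82


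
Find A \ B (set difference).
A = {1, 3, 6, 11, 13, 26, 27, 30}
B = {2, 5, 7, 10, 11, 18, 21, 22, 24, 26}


A \ B = elements in A but not in B
A = {1, 3, 6, 11, 13, 26, 27, 30}
B = {2, 5, 7, 10, 11, 18, 21, 22, 24, 26}
Remove from A any elements in B
A \ B = {1, 3, 6, 13, 27, 30}

A \ B = {1, 3, 6, 13, 27, 30}


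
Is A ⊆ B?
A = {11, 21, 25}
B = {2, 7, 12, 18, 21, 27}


A ⊆ B means every element of A is in B.
Elements in A not in B: {11, 25}
So A ⊄ B.

No, A ⊄ B


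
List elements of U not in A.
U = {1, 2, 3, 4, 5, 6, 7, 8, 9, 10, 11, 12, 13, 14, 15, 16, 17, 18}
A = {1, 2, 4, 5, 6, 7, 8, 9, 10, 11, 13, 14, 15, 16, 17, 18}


Aᶜ = U \ A = elements in U but not in A
U = {1, 2, 3, 4, 5, 6, 7, 8, 9, 10, 11, 12, 13, 14, 15, 16, 17, 18}
A = {1, 2, 4, 5, 6, 7, 8, 9, 10, 11, 13, 14, 15, 16, 17, 18}
Aᶜ = {3, 12}

Aᶜ = {3, 12}


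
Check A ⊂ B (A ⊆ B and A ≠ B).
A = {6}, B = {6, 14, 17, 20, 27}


A ⊂ B requires: A ⊆ B AND A ≠ B.
A ⊆ B? Yes
A = B? No
A ⊂ B: Yes (A is a proper subset of B)

Yes, A ⊂ B


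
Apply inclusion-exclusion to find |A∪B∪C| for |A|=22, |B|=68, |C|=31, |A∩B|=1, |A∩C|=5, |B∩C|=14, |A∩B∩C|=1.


|A∪B∪C| = |A|+|B|+|C| - |A∩B|-|A∩C|-|B∩C| + |A∩B∩C|
= 22+68+31 - 1-5-14 + 1
= 121 - 20 + 1
= 102

|A ∪ B ∪ C| = 102


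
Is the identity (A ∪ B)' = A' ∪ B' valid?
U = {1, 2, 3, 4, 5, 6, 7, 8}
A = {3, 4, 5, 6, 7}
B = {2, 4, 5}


LHS: A ∪ B = {2, 3, 4, 5, 6, 7}
(A ∪ B)' = U \ (A ∪ B) = {1, 8}
A' = {1, 2, 8}, B' = {1, 3, 6, 7, 8}
Claimed RHS: A' ∪ B' = {1, 2, 3, 6, 7, 8}
Identity is INVALID: LHS = {1, 8} but the RHS claimed here equals {1, 2, 3, 6, 7, 8}. The correct form is (A ∪ B)' = A' ∩ B'.

Identity is invalid: (A ∪ B)' = {1, 8} but A' ∪ B' = {1, 2, 3, 6, 7, 8}. The correct De Morgan law is (A ∪ B)' = A' ∩ B'.


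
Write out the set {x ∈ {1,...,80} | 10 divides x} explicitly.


Checking each candidate:
Condition: multiples of 10 in {1,...,80}
Result = {10, 20, 30, 40, 50, 60, 70, 80}

{10, 20, 30, 40, 50, 60, 70, 80}


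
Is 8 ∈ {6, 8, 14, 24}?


A = {6, 8, 14, 24}
Checking if 8 is in A
8 is in A → True

8 ∈ A


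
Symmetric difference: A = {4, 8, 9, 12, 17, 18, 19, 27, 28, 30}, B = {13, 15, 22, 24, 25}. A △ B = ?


A △ B = (A \ B) ∪ (B \ A) = elements in exactly one of A or B
A \ B = {4, 8, 9, 12, 17, 18, 19, 27, 28, 30}
B \ A = {13, 15, 22, 24, 25}
A △ B = {4, 8, 9, 12, 13, 15, 17, 18, 19, 22, 24, 25, 27, 28, 30}

A △ B = {4, 8, 9, 12, 13, 15, 17, 18, 19, 22, 24, 25, 27, 28, 30}


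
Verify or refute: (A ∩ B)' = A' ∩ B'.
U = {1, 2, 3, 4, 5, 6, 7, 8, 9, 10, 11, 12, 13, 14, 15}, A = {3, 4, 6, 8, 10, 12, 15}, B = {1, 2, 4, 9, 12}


LHS: A ∩ B = {4, 12}
(A ∩ B)' = U \ (A ∩ B) = {1, 2, 3, 5, 6, 7, 8, 9, 10, 11, 13, 14, 15}
A' = {1, 2, 5, 7, 9, 11, 13, 14}, B' = {3, 5, 6, 7, 8, 10, 11, 13, 14, 15}
Claimed RHS: A' ∩ B' = {5, 7, 11, 13, 14}
Identity is INVALID: LHS = {1, 2, 3, 5, 6, 7, 8, 9, 10, 11, 13, 14, 15} but the RHS claimed here equals {5, 7, 11, 13, 14}. The correct form is (A ∩ B)' = A' ∪ B'.

Identity is invalid: (A ∩ B)' = {1, 2, 3, 5, 6, 7, 8, 9, 10, 11, 13, 14, 15} but A' ∩ B' = {5, 7, 11, 13, 14}. The correct De Morgan law is (A ∩ B)' = A' ∪ B'.


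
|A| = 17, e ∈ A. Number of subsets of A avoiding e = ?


Subsets of A avoiding e are subsets of A \ {e}, which has 16 elements.
Count = 2^(n-1) = 2^16
= 65536

Number of subsets avoiding e = 65536


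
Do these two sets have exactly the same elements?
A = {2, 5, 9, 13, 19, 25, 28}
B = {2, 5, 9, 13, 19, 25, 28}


Two sets are equal iff they have exactly the same elements.
A = {2, 5, 9, 13, 19, 25, 28}
B = {2, 5, 9, 13, 19, 25, 28}
Same elements → A = B

Yes, A = B


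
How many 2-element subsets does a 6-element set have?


C(n,k) = n! / (k!(n-k)!)
C(6,2) = 6! / (2!4!)
= 15

C(6,2) = 15


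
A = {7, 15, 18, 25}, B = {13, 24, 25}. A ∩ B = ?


A ∩ B = elements in both A and B
A = {7, 15, 18, 25}
B = {13, 24, 25}
A ∩ B = {25}

A ∩ B = {25}


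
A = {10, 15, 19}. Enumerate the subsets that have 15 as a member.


A subset of A contains 15 iff the remaining 2 elements form any subset of A \ {15}.
Count: 2^(n-1) = 2^2 = 4
Subsets containing 15: {15}, {10, 15}, {15, 19}, {10, 15, 19}

Subsets containing 15 (4 total): {15}, {10, 15}, {15, 19}, {10, 15, 19}


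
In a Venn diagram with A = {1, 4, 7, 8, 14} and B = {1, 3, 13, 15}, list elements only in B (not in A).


A = {1, 4, 7, 8, 14}
B = {1, 3, 13, 15}
Region: only in B (not in A)
Elements: {3, 13, 15}

Elements only in B (not in A): {3, 13, 15}


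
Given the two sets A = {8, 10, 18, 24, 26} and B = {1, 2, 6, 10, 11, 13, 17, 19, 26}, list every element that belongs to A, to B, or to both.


A ∪ B = all elements in A or B (or both)
A = {8, 10, 18, 24, 26}
B = {1, 2, 6, 10, 11, 13, 17, 19, 26}
A ∪ B = {1, 2, 6, 8, 10, 11, 13, 17, 18, 19, 24, 26}

A ∪ B = {1, 2, 6, 8, 10, 11, 13, 17, 18, 19, 24, 26}


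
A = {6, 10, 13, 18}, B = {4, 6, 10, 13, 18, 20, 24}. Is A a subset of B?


A ⊆ B means every element of A is in B.
All elements of A are in B.
So A ⊆ B.

Yes, A ⊆ B


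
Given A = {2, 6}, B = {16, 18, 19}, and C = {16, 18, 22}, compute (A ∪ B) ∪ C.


A ∪ B = {2, 6, 16, 18, 19}
(A ∪ B) ∪ C = {2, 6, 16, 18, 19, 22}

A ∪ B ∪ C = {2, 6, 16, 18, 19, 22}


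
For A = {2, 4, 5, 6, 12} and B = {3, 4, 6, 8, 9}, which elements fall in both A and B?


A = {2, 4, 5, 6, 12}
B = {3, 4, 6, 8, 9}
Region: in both A and B
Elements: {4, 6}

Elements in both A and B: {4, 6}


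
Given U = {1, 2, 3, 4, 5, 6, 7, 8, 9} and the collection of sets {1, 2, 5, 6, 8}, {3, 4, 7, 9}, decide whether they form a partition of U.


A partition requires: (1) non-empty parts, (2) pairwise disjoint, (3) union = U
Parts: {1, 2, 5, 6, 8}, {3, 4, 7, 9}
Union of parts: {1, 2, 3, 4, 5, 6, 7, 8, 9}
U = {1, 2, 3, 4, 5, 6, 7, 8, 9}
All non-empty? True
Pairwise disjoint? True
Covers U? True

Yes, valid partition


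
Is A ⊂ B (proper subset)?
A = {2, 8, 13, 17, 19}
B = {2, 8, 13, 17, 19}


A ⊂ B requires: A ⊆ B AND A ≠ B.
A ⊆ B? Yes
A = B? Yes
A = B, so A is not a PROPER subset.

No, A is not a proper subset of B


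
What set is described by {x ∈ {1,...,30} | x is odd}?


Checking each candidate:
Condition: odd numbers in {1,...,30}
Result = {1, 3, 5, 7, 9, 11, 13, 15, 17, 19, 21, 23, 25, 27, 29}

{1, 3, 5, 7, 9, 11, 13, 15, 17, 19, 21, 23, 25, 27, 29}


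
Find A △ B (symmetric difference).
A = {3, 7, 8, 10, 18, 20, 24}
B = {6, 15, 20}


A △ B = (A \ B) ∪ (B \ A) = elements in exactly one of A or B
A \ B = {3, 7, 8, 10, 18, 24}
B \ A = {6, 15}
A △ B = {3, 6, 7, 8, 10, 15, 18, 24}

A △ B = {3, 6, 7, 8, 10, 15, 18, 24}


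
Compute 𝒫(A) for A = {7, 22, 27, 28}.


|A| = 4, so |P(A)| = 2^4 = 16
Enumerate subsets by cardinality (0 to 4):
∅, {7}, {22}, {27}, {28}, {7, 22}, {7, 27}, {7, 28}, {22, 27}, {22, 28}, {27, 28}, {7, 22, 27}, {7, 22, 28}, {7, 27, 28}, {22, 27, 28}, {7, 22, 27, 28}

P(A) has 16 subsets: ∅, {7}, {22}, {27}, {28}, {7, 22}, {7, 27}, {7, 28}, {22, 27}, {22, 28}, {27, 28}, {7, 22, 27}, {7, 22, 28}, {7, 27, 28}, {22, 27, 28}, {7, 22, 27, 28}


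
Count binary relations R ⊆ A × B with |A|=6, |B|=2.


A relation from A to B is any subset of A × B.
|A × B| = 6 × 2 = 12
# relations = 2^|A × B| = 2^12 = 4096

Number of relations = 4096


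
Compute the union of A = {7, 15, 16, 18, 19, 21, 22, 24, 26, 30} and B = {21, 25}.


A ∪ B = all elements in A or B (or both)
A = {7, 15, 16, 18, 19, 21, 22, 24, 26, 30}
B = {21, 25}
A ∪ B = {7, 15, 16, 18, 19, 21, 22, 24, 25, 26, 30}

A ∪ B = {7, 15, 16, 18, 19, 21, 22, 24, 25, 26, 30}


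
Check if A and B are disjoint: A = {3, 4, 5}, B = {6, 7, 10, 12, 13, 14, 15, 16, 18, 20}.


Disjoint means A ∩ B = ∅.
A ∩ B = ∅
A ∩ B = ∅, so A and B are disjoint.

Yes, A and B are disjoint


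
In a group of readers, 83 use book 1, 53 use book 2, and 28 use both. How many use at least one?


|A ∪ B| = |A| + |B| - |A ∩ B|
= 83 + 53 - 28
= 108

|A ∪ B| = 108


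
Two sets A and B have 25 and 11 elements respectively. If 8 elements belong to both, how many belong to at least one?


|A ∪ B| = |A| + |B| - |A ∩ B|
= 25 + 11 - 8
= 28

|A ∪ B| = 28


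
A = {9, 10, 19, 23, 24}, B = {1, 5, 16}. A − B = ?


A \ B = elements in A but not in B
A = {9, 10, 19, 23, 24}
B = {1, 5, 16}
Remove from A any elements in B
A \ B = {9, 10, 19, 23, 24}

A \ B = {9, 10, 19, 23, 24}


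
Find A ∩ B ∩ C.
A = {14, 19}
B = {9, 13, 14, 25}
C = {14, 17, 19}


A ∩ B = {14}
(A ∩ B) ∩ C = {14}

A ∩ B ∩ C = {14}


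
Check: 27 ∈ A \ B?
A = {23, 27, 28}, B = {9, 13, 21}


A = {23, 27, 28}, B = {9, 13, 21}
A \ B = elements in A but not in B
A \ B = {23, 27, 28}
Checking if 27 ∈ A \ B
27 is in A \ B → True

27 ∈ A \ B


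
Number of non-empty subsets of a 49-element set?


Total subsets = 2^n = 2^49 = 562949953421312
Non-empty subsets exclude the empty set: 2^n - 1
= 562949953421312 - 1
= 562949953421311

Number of non-empty subsets = 562949953421311


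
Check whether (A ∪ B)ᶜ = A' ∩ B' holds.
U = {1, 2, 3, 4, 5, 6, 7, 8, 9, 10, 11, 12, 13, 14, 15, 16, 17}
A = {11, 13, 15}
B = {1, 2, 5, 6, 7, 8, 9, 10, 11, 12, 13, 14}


LHS: A ∪ B = {1, 2, 5, 6, 7, 8, 9, 10, 11, 12, 13, 14, 15}
(A ∪ B)' = U \ (A ∪ B) = {3, 4, 16, 17}
A' = {1, 2, 3, 4, 5, 6, 7, 8, 9, 10, 12, 14, 16, 17}, B' = {3, 4, 15, 16, 17}
Claimed RHS: A' ∩ B' = {3, 4, 16, 17}
Identity is VALID: LHS = RHS = {3, 4, 16, 17} ✓

Identity is valid. (A ∪ B)' = A' ∩ B' = {3, 4, 16, 17}


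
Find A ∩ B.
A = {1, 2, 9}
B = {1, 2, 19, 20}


A ∩ B = elements in both A and B
A = {1, 2, 9}
B = {1, 2, 19, 20}
A ∩ B = {1, 2}

A ∩ B = {1, 2}


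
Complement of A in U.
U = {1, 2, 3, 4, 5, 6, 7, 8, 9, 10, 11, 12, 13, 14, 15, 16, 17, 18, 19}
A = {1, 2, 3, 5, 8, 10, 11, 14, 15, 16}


Aᶜ = U \ A = elements in U but not in A
U = {1, 2, 3, 4, 5, 6, 7, 8, 9, 10, 11, 12, 13, 14, 15, 16, 17, 18, 19}
A = {1, 2, 3, 5, 8, 10, 11, 14, 15, 16}
Aᶜ = {4, 6, 7, 9, 12, 13, 17, 18, 19}

Aᶜ = {4, 6, 7, 9, 12, 13, 17, 18, 19}


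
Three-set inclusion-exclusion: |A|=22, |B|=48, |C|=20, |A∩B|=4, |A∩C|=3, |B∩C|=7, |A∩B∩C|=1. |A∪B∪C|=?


|A∪B∪C| = |A|+|B|+|C| - |A∩B|-|A∩C|-|B∩C| + |A∩B∩C|
= 22+48+20 - 4-3-7 + 1
= 90 - 14 + 1
= 77

|A ∪ B ∪ C| = 77


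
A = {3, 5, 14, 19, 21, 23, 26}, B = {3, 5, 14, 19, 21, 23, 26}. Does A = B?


Two sets are equal iff they have exactly the same elements.
A = {3, 5, 14, 19, 21, 23, 26}
B = {3, 5, 14, 19, 21, 23, 26}
Same elements → A = B

Yes, A = B


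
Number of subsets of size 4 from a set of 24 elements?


C(n,k) = n! / (k!(n-k)!)
C(24,4) = 24! / (4!20!)
= 10626

C(24,4) = 10626


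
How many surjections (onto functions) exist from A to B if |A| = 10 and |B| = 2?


n = |A| = 10, k = |B| = 2. Surjections via inclusion-exclusion:
S(n,k) = Σ(-1)^i × C(k,i) × (k-i)^n, i=0 to k
i=0: (-1)^0×C(2,0)×2^10 = 1024
i=1: (-1)^1×C(2,1)×1^10 = -2
i=2: (-1)^2×C(2,2)×0^10 = 0
Total = 1022

Number of surjections = 1022


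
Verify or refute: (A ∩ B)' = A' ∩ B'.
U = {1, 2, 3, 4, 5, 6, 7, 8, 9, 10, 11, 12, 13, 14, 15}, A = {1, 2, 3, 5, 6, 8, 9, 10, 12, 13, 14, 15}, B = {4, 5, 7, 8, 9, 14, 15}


LHS: A ∩ B = {5, 8, 9, 14, 15}
(A ∩ B)' = U \ (A ∩ B) = {1, 2, 3, 4, 6, 7, 10, 11, 12, 13}
A' = {4, 7, 11}, B' = {1, 2, 3, 6, 10, 11, 12, 13}
Claimed RHS: A' ∩ B' = {11}
Identity is INVALID: LHS = {1, 2, 3, 4, 6, 7, 10, 11, 12, 13} but the RHS claimed here equals {11}. The correct form is (A ∩ B)' = A' ∪ B'.

Identity is invalid: (A ∩ B)' = {1, 2, 3, 4, 6, 7, 10, 11, 12, 13} but A' ∩ B' = {11}. The correct De Morgan law is (A ∩ B)' = A' ∪ B'.


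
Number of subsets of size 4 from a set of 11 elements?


C(n,k) = n! / (k!(n-k)!)
C(11,4) = 11! / (4!7!)
= 330

C(11,4) = 330


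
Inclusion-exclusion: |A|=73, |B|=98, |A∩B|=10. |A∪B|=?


|A ∪ B| = |A| + |B| - |A ∩ B|
= 73 + 98 - 10
= 161

|A ∪ B| = 161


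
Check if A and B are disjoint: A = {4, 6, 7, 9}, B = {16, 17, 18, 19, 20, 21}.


Disjoint means A ∩ B = ∅.
A ∩ B = ∅
A ∩ B = ∅, so A and B are disjoint.

Yes, A and B are disjoint


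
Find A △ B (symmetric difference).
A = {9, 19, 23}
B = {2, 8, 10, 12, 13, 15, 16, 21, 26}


A △ B = (A \ B) ∪ (B \ A) = elements in exactly one of A or B
A \ B = {9, 19, 23}
B \ A = {2, 8, 10, 12, 13, 15, 16, 21, 26}
A △ B = {2, 8, 9, 10, 12, 13, 15, 16, 19, 21, 23, 26}

A △ B = {2, 8, 9, 10, 12, 13, 15, 16, 19, 21, 23, 26}


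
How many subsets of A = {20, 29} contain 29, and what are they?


A subset of A contains 29 iff the remaining 1 elements form any subset of A \ {29}.
Count: 2^(n-1) = 2^1 = 2
Subsets containing 29: {29}, {20, 29}

Subsets containing 29 (2 total): {29}, {20, 29}


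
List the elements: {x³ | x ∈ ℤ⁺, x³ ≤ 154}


Checking each candidate:
Condition: positive perfect cubes ≤ 154
Result = {1, 8, 27, 64, 125}

{1, 8, 27, 64, 125}


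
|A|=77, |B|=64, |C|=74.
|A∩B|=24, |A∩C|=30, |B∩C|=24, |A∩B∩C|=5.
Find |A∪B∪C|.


|A∪B∪C| = |A|+|B|+|C| - |A∩B|-|A∩C|-|B∩C| + |A∩B∩C|
= 77+64+74 - 24-30-24 + 5
= 215 - 78 + 5
= 142

|A ∪ B ∪ C| = 142


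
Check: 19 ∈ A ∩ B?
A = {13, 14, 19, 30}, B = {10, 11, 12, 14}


A = {13, 14, 19, 30}, B = {10, 11, 12, 14}
A ∩ B = elements in both A and B
A ∩ B = {14}
Checking if 19 ∈ A ∩ B
19 is not in A ∩ B → False

19 ∉ A ∩ B


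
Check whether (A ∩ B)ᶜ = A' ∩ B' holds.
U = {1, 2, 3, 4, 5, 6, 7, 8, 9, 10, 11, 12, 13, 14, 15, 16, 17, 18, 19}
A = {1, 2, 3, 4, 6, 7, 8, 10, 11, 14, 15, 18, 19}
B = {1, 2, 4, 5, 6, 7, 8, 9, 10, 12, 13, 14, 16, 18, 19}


LHS: A ∩ B = {1, 2, 4, 6, 7, 8, 10, 14, 18, 19}
(A ∩ B)' = U \ (A ∩ B) = {3, 5, 9, 11, 12, 13, 15, 16, 17}
A' = {5, 9, 12, 13, 16, 17}, B' = {3, 11, 15, 17}
Claimed RHS: A' ∩ B' = {17}
Identity is INVALID: LHS = {3, 5, 9, 11, 12, 13, 15, 16, 17} but the RHS claimed here equals {17}. The correct form is (A ∩ B)' = A' ∪ B'.

Identity is invalid: (A ∩ B)' = {3, 5, 9, 11, 12, 13, 15, 16, 17} but A' ∩ B' = {17}. The correct De Morgan law is (A ∩ B)' = A' ∪ B'.


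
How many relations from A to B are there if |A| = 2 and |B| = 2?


A relation from A to B is any subset of A × B.
|A × B| = 2 × 2 = 4
# relations = 2^|A × B| = 2^4 = 16

Number of relations = 16


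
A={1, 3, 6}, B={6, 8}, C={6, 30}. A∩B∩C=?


A ∩ B = {6}
(A ∩ B) ∩ C = {6}

A ∩ B ∩ C = {6}


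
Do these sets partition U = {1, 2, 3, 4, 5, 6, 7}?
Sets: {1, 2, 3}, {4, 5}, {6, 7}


A partition requires: (1) non-empty parts, (2) pairwise disjoint, (3) union = U
Parts: {1, 2, 3}, {4, 5}, {6, 7}
Union of parts: {1, 2, 3, 4, 5, 6, 7}
U = {1, 2, 3, 4, 5, 6, 7}
All non-empty? True
Pairwise disjoint? True
Covers U? True

Yes, valid partition


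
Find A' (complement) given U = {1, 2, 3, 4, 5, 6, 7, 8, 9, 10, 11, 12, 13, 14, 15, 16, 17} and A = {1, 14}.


Aᶜ = U \ A = elements in U but not in A
U = {1, 2, 3, 4, 5, 6, 7, 8, 9, 10, 11, 12, 13, 14, 15, 16, 17}
A = {1, 14}
Aᶜ = {2, 3, 4, 5, 6, 7, 8, 9, 10, 11, 12, 13, 15, 16, 17}

Aᶜ = {2, 3, 4, 5, 6, 7, 8, 9, 10, 11, 12, 13, 15, 16, 17}


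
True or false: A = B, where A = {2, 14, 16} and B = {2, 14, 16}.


Two sets are equal iff they have exactly the same elements.
A = {2, 14, 16}
B = {2, 14, 16}
Same elements → A = B

Yes, A = B


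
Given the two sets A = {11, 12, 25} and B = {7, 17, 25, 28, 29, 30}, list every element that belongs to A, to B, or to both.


A ∪ B = all elements in A or B (or both)
A = {11, 12, 25}
B = {7, 17, 25, 28, 29, 30}
A ∪ B = {7, 11, 12, 17, 25, 28, 29, 30}

A ∪ B = {7, 11, 12, 17, 25, 28, 29, 30}


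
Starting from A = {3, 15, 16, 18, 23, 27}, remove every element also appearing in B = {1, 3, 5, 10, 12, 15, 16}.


A \ B = elements in A but not in B
A = {3, 15, 16, 18, 23, 27}
B = {1, 3, 5, 10, 12, 15, 16}
Remove from A any elements in B
A \ B = {18, 23, 27}

A \ B = {18, 23, 27}


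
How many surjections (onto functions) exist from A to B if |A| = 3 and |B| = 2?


n = |A| = 3, k = |B| = 2. Surjections via inclusion-exclusion:
S(n,k) = Σ(-1)^i × C(k,i) × (k-i)^n, i=0 to k
i=0: (-1)^0×C(2,0)×2^3 = 8
i=1: (-1)^1×C(2,1)×1^3 = -2
i=2: (-1)^2×C(2,2)×0^3 = 0
Total = 6

Number of surjections = 6


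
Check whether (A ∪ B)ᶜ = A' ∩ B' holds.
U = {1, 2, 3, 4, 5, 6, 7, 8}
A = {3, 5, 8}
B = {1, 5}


LHS: A ∪ B = {1, 3, 5, 8}
(A ∪ B)' = U \ (A ∪ B) = {2, 4, 6, 7}
A' = {1, 2, 4, 6, 7}, B' = {2, 3, 4, 6, 7, 8}
Claimed RHS: A' ∩ B' = {2, 4, 6, 7}
Identity is VALID: LHS = RHS = {2, 4, 6, 7} ✓

Identity is valid. (A ∪ B)' = A' ∩ B' = {2, 4, 6, 7}


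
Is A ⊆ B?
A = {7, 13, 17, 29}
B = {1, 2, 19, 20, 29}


A ⊆ B means every element of A is in B.
Elements in A not in B: {7, 13, 17}
So A ⊄ B.

No, A ⊄ B


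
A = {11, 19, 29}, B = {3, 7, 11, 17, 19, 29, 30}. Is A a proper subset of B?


A ⊂ B requires: A ⊆ B AND A ≠ B.
A ⊆ B? Yes
A = B? No
A ⊂ B: Yes (A is a proper subset of B)

Yes, A ⊂ B


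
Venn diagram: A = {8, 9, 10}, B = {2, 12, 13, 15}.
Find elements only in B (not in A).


A = {8, 9, 10}
B = {2, 12, 13, 15}
Region: only in B (not in A)
Elements: {2, 12, 13, 15}

Elements only in B (not in A): {2, 12, 13, 15}


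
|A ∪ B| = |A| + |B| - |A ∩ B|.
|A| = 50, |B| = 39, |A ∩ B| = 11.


|A ∪ B| = |A| + |B| - |A ∩ B|
= 50 + 39 - 11
= 78

|A ∪ B| = 78


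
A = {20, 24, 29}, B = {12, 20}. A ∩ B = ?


A ∩ B = elements in both A and B
A = {20, 24, 29}
B = {12, 20}
A ∩ B = {20}

A ∩ B = {20}


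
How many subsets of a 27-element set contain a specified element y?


Subsets of A containing y correspond to subsets of A \ {y}, which has 26 elements.
Count = 2^(n-1) = 2^26
= 67108864

Number of subsets containing y = 67108864


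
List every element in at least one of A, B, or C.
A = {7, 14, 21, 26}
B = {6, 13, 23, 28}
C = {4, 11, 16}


A ∪ B = {6, 7, 13, 14, 21, 23, 26, 28}
(A ∪ B) ∪ C = {4, 6, 7, 11, 13, 14, 16, 21, 23, 26, 28}

A ∪ B ∪ C = {4, 6, 7, 11, 13, 14, 16, 21, 23, 26, 28}


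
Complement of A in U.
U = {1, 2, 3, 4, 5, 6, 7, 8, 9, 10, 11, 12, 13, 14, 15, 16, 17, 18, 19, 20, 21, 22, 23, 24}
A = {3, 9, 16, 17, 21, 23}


Aᶜ = U \ A = elements in U but not in A
U = {1, 2, 3, 4, 5, 6, 7, 8, 9, 10, 11, 12, 13, 14, 15, 16, 17, 18, 19, 20, 21, 22, 23, 24}
A = {3, 9, 16, 17, 21, 23}
Aᶜ = {1, 2, 4, 5, 6, 7, 8, 10, 11, 12, 13, 14, 15, 18, 19, 20, 22, 24}

Aᶜ = {1, 2, 4, 5, 6, 7, 8, 10, 11, 12, 13, 14, 15, 18, 19, 20, 22, 24}


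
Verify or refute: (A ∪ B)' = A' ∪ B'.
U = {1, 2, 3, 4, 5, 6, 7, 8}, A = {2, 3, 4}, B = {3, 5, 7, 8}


LHS: A ∪ B = {2, 3, 4, 5, 7, 8}
(A ∪ B)' = U \ (A ∪ B) = {1, 6}
A' = {1, 5, 6, 7, 8}, B' = {1, 2, 4, 6}
Claimed RHS: A' ∪ B' = {1, 2, 4, 5, 6, 7, 8}
Identity is INVALID: LHS = {1, 6} but the RHS claimed here equals {1, 2, 4, 5, 6, 7, 8}. The correct form is (A ∪ B)' = A' ∩ B'.

Identity is invalid: (A ∪ B)' = {1, 6} but A' ∪ B' = {1, 2, 4, 5, 6, 7, 8}. The correct De Morgan law is (A ∪ B)' = A' ∩ B'.


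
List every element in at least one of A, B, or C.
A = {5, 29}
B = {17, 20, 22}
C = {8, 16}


A ∪ B = {5, 17, 20, 22, 29}
(A ∪ B) ∪ C = {5, 8, 16, 17, 20, 22, 29}

A ∪ B ∪ C = {5, 8, 16, 17, 20, 22, 29}


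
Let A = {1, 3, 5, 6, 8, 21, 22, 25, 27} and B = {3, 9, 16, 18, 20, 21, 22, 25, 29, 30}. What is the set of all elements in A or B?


A ∪ B = all elements in A or B (or both)
A = {1, 3, 5, 6, 8, 21, 22, 25, 27}
B = {3, 9, 16, 18, 20, 21, 22, 25, 29, 30}
A ∪ B = {1, 3, 5, 6, 8, 9, 16, 18, 20, 21, 22, 25, 27, 29, 30}

A ∪ B = {1, 3, 5, 6, 8, 9, 16, 18, 20, 21, 22, 25, 27, 29, 30}


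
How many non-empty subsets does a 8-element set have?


Total subsets = 2^n = 2^8 = 256
Non-empty subsets exclude the empty set: 2^n - 1
= 256 - 1
= 255

Number of non-empty subsets = 255


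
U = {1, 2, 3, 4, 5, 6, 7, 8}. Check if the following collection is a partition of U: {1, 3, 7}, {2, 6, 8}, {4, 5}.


A partition requires: (1) non-empty parts, (2) pairwise disjoint, (3) union = U
Parts: {1, 3, 7}, {2, 6, 8}, {4, 5}
Union of parts: {1, 2, 3, 4, 5, 6, 7, 8}
U = {1, 2, 3, 4, 5, 6, 7, 8}
All non-empty? True
Pairwise disjoint? True
Covers U? True

Yes, valid partition


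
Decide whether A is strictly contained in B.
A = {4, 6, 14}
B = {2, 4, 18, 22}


A ⊂ B requires: A ⊆ B AND A ≠ B.
A ⊆ B? No
A ⊄ B, so A is not a proper subset.

No, A is not a proper subset of B


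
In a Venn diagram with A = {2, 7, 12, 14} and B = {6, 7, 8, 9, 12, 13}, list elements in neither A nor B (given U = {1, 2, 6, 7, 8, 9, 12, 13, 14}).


A = {2, 7, 12, 14}
B = {6, 7, 8, 9, 12, 13}
Region: in neither A nor B (given U = {1, 2, 6, 7, 8, 9, 12, 13, 14})
Elements: {1}

Elements in neither A nor B (given U = {1, 2, 6, 7, 8, 9, 12, 13, 14}): {1}


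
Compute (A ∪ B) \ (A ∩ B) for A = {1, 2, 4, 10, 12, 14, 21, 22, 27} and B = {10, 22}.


A △ B = (A \ B) ∪ (B \ A) = elements in exactly one of A or B
A \ B = {1, 2, 4, 12, 14, 21, 27}
B \ A = ∅
A △ B = {1, 2, 4, 12, 14, 21, 27}

A △ B = {1, 2, 4, 12, 14, 21, 27}


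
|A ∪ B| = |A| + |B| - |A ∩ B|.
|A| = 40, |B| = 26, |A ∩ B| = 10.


|A ∪ B| = |A| + |B| - |A ∩ B|
= 40 + 26 - 10
= 56

|A ∪ B| = 56


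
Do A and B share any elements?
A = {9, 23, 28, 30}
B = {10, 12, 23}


Disjoint means A ∩ B = ∅.
A ∩ B = {23}
A ∩ B ≠ ∅, so A and B are NOT disjoint.

Yes — A and B share the element(s) of A ∩ B = {23}, so they are not disjoint


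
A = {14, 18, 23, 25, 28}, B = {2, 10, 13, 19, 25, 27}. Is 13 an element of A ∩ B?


A = {14, 18, 23, 25, 28}, B = {2, 10, 13, 19, 25, 27}
A ∩ B = elements in both A and B
A ∩ B = {25}
Checking if 13 ∈ A ∩ B
13 is not in A ∩ B → False

13 ∉ A ∩ B


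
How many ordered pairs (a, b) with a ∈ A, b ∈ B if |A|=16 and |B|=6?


|A × B| = |A| × |B|
= 16 × 6
= 96

|A × B| = 96


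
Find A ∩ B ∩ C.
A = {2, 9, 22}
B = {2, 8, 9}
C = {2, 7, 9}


A ∩ B = {2, 9}
(A ∩ B) ∩ C = {2, 9}

A ∩ B ∩ C = {2, 9}


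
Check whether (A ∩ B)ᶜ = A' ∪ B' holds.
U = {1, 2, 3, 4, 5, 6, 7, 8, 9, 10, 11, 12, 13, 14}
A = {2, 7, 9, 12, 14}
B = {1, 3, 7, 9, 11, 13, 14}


LHS: A ∩ B = {7, 9, 14}
(A ∩ B)' = U \ (A ∩ B) = {1, 2, 3, 4, 5, 6, 8, 10, 11, 12, 13}
A' = {1, 3, 4, 5, 6, 8, 10, 11, 13}, B' = {2, 4, 5, 6, 8, 10, 12}
Claimed RHS: A' ∪ B' = {1, 2, 3, 4, 5, 6, 8, 10, 11, 12, 13}
Identity is VALID: LHS = RHS = {1, 2, 3, 4, 5, 6, 8, 10, 11, 12, 13} ✓

Identity is valid. (A ∩ B)' = A' ∪ B' = {1, 2, 3, 4, 5, 6, 8, 10, 11, 12, 13}


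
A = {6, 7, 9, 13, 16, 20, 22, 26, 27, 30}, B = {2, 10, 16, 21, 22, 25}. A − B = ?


A \ B = elements in A but not in B
A = {6, 7, 9, 13, 16, 20, 22, 26, 27, 30}
B = {2, 10, 16, 21, 22, 25}
Remove from A any elements in B
A \ B = {6, 7, 9, 13, 20, 26, 27, 30}

A \ B = {6, 7, 9, 13, 20, 26, 27, 30}
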